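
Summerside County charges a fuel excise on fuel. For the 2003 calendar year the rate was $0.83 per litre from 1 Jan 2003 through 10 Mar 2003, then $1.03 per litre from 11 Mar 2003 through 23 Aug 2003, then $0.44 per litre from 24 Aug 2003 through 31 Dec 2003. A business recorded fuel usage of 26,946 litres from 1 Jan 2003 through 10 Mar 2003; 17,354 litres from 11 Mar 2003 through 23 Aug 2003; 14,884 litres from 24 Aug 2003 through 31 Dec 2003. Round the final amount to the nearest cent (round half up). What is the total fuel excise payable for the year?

1 Jan – 10 Mar 2003: 26,946 litres at $0.83/litre → $22,365.18
11 Mar – 23 Aug 2003: 17,354 litres at $1.03/litre → $17,874.62
24 Aug – 31 Dec 2003: 14,884 litres at $0.44/litre → $6,548.96

$46,788.76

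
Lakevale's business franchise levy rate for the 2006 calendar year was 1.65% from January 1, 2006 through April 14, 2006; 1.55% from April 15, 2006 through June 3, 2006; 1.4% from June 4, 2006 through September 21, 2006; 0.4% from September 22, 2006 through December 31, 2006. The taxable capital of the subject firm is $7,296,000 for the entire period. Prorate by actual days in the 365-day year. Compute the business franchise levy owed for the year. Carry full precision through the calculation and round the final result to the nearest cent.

January 1 – April 14, 2006: 104 days at 1.65% → $7,296,000 × 1.65% × 104/365 = $34,301.1945
April 15 – June 3, 2006: 50 days at 1.55% → $7,296,000 × 1.55% × 50/365 = $15,491.5068
June 4 – September 21, 2006: 110 days at 1.4% → $7,296,000 × 1.4% × 110/365 = $30,783.1233
September 22 – December 31, 2006: 101 days at 0.4% → $7,296,000 × 0.4% × 101/365 = $8,075.5726
Total = $88,651.3973

$88,651.40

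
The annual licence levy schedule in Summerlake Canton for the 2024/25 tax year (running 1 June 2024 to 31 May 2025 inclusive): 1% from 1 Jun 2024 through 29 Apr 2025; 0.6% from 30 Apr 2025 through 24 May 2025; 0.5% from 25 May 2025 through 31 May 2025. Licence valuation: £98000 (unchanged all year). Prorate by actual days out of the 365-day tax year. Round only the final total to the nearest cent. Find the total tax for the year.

£943.75

1 Jun 2024 – 29 Apr 2025: 333 days at 1% → £98000 × 1% × 333/365 = £894.0822
30 Apr – 24 May 2025: 25 days at 0.6% → £98000 × 0.6% × 25/365 = £40.2740
25 May – 31 May 2025: 7 days at 0.5% → £98000 × 0.5% × 7/365 = £9.3973
Total = £943.7534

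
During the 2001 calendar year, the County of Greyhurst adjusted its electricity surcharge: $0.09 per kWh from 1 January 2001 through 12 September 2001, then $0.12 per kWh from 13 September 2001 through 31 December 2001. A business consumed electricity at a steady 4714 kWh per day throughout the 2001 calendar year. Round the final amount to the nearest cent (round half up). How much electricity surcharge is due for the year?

1 January – 12 September 2001: 255 days × 4714 kWh/day = 1,202,070 kWh at $0.09/kWh → $108,186.30
13 September – 31 December 2001: 110 days × 4714 kWh/day = 518,540 kWh at $0.12/kWh → $62,224.80

$170,411.10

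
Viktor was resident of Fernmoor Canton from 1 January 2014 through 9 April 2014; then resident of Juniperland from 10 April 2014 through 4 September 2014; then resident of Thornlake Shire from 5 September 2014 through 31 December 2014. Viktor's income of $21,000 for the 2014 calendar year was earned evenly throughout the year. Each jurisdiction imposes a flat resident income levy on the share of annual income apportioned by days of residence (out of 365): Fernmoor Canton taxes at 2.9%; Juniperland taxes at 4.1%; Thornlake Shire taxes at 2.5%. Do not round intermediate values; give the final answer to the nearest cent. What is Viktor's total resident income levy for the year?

$684.02

Fernmoor Canton, 1 January – 9 April 2014: 99 days → $21,000 × 2.9% × 99/365 = $165.1808
Juniperland, 10 April – 4 September 2014: 148 days → $21,000 × 4.1% × 148/365 = $349.1178
Thornlake Shire, 5 September – 31 December 2014: 118 days → $21,000 × 2.5% × 118/365 = $169.7260
Total = $684.0247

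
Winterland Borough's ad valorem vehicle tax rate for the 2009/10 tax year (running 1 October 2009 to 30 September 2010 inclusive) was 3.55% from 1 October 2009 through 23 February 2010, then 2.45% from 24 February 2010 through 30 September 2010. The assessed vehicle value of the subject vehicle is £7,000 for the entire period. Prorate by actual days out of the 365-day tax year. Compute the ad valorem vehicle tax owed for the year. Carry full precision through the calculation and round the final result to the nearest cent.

£202.30

1 October 2009 – 23 February 2010: 146 days at 3.55% → £7,000 × 3.55% × 146/365 = £99.4000
24 February – 30 September 2010: 219 days at 2.45% → £7,000 × 2.45% × 219/365 = £102.9000
Total = £202.3000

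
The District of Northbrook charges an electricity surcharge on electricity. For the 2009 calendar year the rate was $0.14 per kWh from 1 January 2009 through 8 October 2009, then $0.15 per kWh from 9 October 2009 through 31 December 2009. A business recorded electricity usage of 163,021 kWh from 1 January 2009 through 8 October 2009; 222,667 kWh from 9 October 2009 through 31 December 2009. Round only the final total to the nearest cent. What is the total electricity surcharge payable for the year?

1 January – 8 October 2009: 163,021 kWh at $0.14/kWh → $22822.94
9 October – 31 December 2009: 222,667 kWh at $0.15/kWh → $33400.05

$56222.99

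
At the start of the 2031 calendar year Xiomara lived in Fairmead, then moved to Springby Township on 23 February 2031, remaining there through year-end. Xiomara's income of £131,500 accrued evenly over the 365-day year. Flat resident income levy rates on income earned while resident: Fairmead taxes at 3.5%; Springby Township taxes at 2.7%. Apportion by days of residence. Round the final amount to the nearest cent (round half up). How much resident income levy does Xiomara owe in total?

£3,703.26

Fairmead, 1 January – 22 February 2031: 53 days → £131,500 × 3.5% × 53/365 = £668.3082
Springby Township, 23 February – 31 December 2031: 312 days → £131,500 × 2.7% × 312/365 = £3,034.9479
Total = £3,703.2562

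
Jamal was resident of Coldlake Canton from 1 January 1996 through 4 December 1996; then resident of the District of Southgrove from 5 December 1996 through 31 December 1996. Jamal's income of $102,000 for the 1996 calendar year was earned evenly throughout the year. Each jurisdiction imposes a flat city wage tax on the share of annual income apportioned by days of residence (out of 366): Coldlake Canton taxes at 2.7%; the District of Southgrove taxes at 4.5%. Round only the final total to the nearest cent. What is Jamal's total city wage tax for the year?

Coldlake Canton, 1 January – 4 December 1996: 339 days → $102,000 × 2.7% × 339/366 = $2,550.8361
The District of Southgrove, 5 December – 31 December 1996: 27 days → $102,000 × 4.5% × 27/366 = $338.6066
Total = $2,889.4426

$2,889.44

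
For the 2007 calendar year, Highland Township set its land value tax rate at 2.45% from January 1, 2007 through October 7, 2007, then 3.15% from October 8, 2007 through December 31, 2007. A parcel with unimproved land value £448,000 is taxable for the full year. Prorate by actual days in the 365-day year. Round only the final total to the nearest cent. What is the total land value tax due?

£11,706.30

January 1 – October 7, 2007: 280 days at 2.45% → £448,000 × 2.45% × 280/365 = £8,419.9452
October 8 – December 31, 2007: 85 days at 3.15% → £448,000 × 3.15% × 85/365 = £3,286.3562
Total = £11,706.3014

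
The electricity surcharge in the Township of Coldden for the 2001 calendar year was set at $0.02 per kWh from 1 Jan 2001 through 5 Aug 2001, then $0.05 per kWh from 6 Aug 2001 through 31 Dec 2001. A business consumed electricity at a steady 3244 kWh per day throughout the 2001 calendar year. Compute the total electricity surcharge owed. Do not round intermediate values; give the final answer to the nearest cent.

1 Jan – 5 Aug 2001: 217 days × 3244 kWh/day = 703,948 kWh at $0.02/kWh → $14,078.96
6 Aug – 31 Dec 2001: 148 days × 3244 kWh/day = 480,112 kWh at $0.05/kWh → $24,005.60

$38,084.56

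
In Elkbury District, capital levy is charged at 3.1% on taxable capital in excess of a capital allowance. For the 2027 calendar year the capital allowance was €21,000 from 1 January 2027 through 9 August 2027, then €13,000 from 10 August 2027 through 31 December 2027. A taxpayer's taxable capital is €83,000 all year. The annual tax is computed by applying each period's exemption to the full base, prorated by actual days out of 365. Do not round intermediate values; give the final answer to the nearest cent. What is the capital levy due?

1 January – 9 August 2027: 221 days, exemption €21,000 → (€83,000 − €21,000) × 3.1% × 221/365 = €1,163.7315
10 August – 31 December 2027: 144 days, exemption €13,000 → (€83,000 − €13,000) × 3.1% × 144/365 = €856.1096
Total = €2,019.8411

€2,019.84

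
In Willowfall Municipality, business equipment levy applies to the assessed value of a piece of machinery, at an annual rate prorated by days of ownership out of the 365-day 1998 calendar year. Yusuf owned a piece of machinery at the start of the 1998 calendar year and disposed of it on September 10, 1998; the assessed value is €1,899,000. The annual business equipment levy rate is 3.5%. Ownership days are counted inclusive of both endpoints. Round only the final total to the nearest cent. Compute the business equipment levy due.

Days held (January 1 – September 10, 1998): 253 out of 365
Tax = €1,899,000 × 3.5% × 253/365 = €46,070.2603

€46,070.26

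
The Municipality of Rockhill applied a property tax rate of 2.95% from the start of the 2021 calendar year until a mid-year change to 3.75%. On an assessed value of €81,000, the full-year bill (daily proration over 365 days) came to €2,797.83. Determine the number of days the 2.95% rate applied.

Let d = days at the first rate; then 365 − d days at the second rate.
€81,000 × [2.95%·d + 3.75%·(365−d)] / 365 = €2,797.83
Solving gives d = 135, so the new rate took effect on 16 May 2021.

135 days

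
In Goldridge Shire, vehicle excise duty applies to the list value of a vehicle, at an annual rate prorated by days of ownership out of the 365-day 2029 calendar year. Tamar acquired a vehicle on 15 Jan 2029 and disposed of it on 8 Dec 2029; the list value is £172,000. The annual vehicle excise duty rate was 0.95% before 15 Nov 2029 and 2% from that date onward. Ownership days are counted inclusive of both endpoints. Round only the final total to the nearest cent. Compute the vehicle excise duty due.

15 Jan – 14 Nov 2029: 304 days at 0.95% → £172,000 × 0.95% × 304/365 = £1,360.9205
15 Nov – 8 Dec 2029: 24 days at 2% → £172,000 × 2% × 24/365 = £226.1918
Total = £1,587.1123

£1,587.11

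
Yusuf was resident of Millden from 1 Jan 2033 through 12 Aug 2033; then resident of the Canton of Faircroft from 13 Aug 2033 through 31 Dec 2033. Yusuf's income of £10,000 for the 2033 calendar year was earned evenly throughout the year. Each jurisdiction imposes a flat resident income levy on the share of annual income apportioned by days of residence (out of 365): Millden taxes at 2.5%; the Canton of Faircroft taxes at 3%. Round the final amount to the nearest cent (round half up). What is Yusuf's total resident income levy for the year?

Millden, 1 Jan – 12 Aug 2033: 224 days → £10,000 × 2.5% × 224/365 = £153.4247
The Canton of Faircroft, 13 Aug – 31 Dec 2033: 141 days → £10,000 × 3% × 141/365 = £115.8904
Total = £269.3151

£269.32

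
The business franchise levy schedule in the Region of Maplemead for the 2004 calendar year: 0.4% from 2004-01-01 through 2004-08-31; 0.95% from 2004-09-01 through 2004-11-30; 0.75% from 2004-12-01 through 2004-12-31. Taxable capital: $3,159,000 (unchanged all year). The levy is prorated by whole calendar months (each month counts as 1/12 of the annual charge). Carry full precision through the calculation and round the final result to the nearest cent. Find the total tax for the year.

$17,901.00

2004-01-01 to 2004-08-31: 8 months at 0.4% → $3,159,000 × 0.4% × 8/12 = $8,424.0000
2004-09-01 to 2004-11-30: 3 months at 0.95% → $3,159,000 × 0.95% × 3/12 = $7,502.6250
2004-12-01 to 2004-12-31: 1 month at 0.75% → $3,159,000 × 0.75% × 1/12 = $1,974.3750
Total = $17,901.0000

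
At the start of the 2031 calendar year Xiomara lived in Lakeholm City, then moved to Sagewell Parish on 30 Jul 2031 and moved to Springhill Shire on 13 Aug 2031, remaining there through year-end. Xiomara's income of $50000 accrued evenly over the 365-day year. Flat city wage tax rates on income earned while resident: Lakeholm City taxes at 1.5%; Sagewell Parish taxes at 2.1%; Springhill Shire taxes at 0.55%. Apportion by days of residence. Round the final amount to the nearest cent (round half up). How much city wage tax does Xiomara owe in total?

$578.01

Lakeholm City, 1 Jan – 29 Jul 2031: 210 days → $50000 × 1.5% × 210/365 = $431.5068
Sagewell Parish, 30 Jul – 12 Aug 2031: 14 days → $50000 × 2.1% × 14/365 = $40.2740
Springhill Shire, 13 Aug – 31 Dec 2031: 141 days → $50000 × 0.55% × 141/365 = $106.2329
Total = $578.0137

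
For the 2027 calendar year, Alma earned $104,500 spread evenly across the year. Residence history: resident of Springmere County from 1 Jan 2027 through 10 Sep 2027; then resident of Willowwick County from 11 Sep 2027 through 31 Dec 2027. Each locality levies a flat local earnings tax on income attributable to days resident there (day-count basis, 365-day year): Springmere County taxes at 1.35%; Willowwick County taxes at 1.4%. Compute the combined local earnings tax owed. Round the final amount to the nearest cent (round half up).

$1,426.78

Springmere County, 1 Jan – 10 Sep 2027: 253 days → $104,500 × 1.35% × 253/365 = $977.8623
Willowwick County, 11 Sep – 31 Dec 2027: 112 days → $104,500 × 1.4% × 112/365 = $448.9205
Total = $1,426.7829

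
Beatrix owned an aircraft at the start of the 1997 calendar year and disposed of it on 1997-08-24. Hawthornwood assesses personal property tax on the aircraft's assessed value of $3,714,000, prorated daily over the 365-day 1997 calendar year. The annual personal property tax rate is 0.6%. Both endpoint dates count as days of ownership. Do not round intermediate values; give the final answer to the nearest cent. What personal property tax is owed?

$14,408.28

Days held (1997-01-01 to 1997-08-24): 236 out of 365
Tax = $3,714,000 × 0.6% × 236/365 = $14,408.2849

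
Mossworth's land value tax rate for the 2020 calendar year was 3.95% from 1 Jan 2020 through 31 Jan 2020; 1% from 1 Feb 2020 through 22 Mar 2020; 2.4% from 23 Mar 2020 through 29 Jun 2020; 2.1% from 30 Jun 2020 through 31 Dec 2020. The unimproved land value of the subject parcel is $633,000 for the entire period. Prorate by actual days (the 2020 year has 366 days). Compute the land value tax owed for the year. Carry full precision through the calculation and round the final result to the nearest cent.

1 Jan – 31 Jan 2020: 31 days at 3.95% → $633,000 × 3.95% × 31/366 = $2,117.7828
1 Feb – 22 Mar 2020: 51 days at 1% → $633,000 × 1% × 51/366 = $882.0492
23 Mar – 29 Jun 2020: 99 days at 2.4% → $633,000 × 2.4% × 99/366 = $4,109.3115
30 Jun – 31 Dec 2020: 185 days at 2.1% → $633,000 × 2.1% × 185/366 = $6,719.1393
Total = $13,828.2828

$13,828.28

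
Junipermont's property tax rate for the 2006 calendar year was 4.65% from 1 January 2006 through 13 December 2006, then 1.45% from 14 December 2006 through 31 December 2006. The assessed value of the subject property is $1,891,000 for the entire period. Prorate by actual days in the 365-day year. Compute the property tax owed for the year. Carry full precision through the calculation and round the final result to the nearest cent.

1 January – 13 December 2006: 347 days at 4.65% → $1,891,000 × 4.65% × 347/365 = $83,595.1521
14 December – 31 December 2006: 18 days at 1.45% → $1,891,000 × 1.45% × 18/365 = $1,352.1945
Total = $84,947.3466

$84,947.35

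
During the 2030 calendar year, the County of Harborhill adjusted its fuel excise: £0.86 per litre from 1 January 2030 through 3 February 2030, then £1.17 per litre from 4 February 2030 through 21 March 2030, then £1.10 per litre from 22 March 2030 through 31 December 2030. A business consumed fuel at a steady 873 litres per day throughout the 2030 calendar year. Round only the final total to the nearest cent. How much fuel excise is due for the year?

1 January – 3 February 2030: 34 days × 873 litres/day = 29,682 litres at £0.86/litre → £25526.52
4 February – 21 March 2030: 46 days × 873 litres/day = 40,158 litres at £1.17/litre → £46984.86
22 March – 31 December 2030: 285 days × 873 litres/day = 248,805 litres at £1.10/litre → £273685.50

£346196.88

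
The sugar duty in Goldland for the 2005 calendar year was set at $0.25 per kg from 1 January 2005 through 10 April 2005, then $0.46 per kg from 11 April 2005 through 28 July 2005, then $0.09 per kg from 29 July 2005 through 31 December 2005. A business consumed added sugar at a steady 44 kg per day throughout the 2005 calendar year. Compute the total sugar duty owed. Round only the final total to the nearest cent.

1 January – 10 April 2005: 100 days × 44 kg/day = 4,400 kg at $0.25/kg → $1,100.00
11 April – 28 July 2005: 109 days × 44 kg/day = 4,796 kg at $0.46/kg → $2,206.16
29 July – 31 December 2005: 156 days × 44 kg/day = 6,864 kg at $0.09/kg → $617.76

$3,923.92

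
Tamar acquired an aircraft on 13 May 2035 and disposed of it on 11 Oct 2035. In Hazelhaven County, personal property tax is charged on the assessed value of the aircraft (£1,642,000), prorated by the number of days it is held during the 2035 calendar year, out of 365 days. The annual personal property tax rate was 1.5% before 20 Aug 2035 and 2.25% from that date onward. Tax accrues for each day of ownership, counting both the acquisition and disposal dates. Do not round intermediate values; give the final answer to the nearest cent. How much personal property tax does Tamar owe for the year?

£12,045.08

13 May – 19 Aug 2035: 99 days at 1.5% → £1,642,000 × 1.5% × 99/365 = £6,680.4658
20 Aug – 11 Oct 2035: 53 days at 2.25% → £1,642,000 × 2.25% × 53/365 = £5,364.6164
Total = £12,045.0822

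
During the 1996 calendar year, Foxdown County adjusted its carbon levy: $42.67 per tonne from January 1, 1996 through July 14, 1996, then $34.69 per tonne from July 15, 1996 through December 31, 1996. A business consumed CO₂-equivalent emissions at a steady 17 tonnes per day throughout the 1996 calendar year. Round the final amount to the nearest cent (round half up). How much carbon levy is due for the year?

$242,430.54

January 1 – July 14, 1996: 196 days × 17 tonnes/day = 3,332 tonnes at $42.67/tonne → $142,176.44
July 15 – December 31, 1996: 170 days × 17 tonnes/day = 2,890 tonnes at $34.69/tonne → $100,254.10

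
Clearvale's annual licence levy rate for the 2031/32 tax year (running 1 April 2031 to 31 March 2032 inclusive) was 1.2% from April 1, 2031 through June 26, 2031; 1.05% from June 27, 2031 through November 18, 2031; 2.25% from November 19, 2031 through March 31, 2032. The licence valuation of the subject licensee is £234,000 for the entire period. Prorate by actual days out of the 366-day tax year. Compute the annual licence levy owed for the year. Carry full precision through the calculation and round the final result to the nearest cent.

April 1 – June 26, 2031: 87 days at 1.2% → £234,000 × 1.2% × 87/366 = £667.4754
June 27 – November 18, 2031: 145 days at 1.05% → £234,000 × 1.05% × 145/366 = £973.4016
November 19, 2031 – March 31, 2032: 134 days at 2.25% → £234,000 × 2.25% × 134/366 = £1,927.6230
Total = £3,568.5000

£3,568.50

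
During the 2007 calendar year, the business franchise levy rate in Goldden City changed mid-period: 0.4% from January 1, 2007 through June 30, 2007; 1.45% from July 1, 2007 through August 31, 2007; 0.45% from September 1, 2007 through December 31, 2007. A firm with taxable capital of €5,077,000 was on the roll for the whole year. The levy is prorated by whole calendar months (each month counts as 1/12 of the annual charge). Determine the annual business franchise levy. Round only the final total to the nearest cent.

€30,038.92

January 1 – June 30, 2007: 6 months at 0.4% → €5,077,000 × 0.4% × 6/12 = €10,154.0000
July 1 – August 31, 2007: 2 months at 1.45% → €5,077,000 × 1.45% × 2/12 = €12,269.4167
September 1 – December 31, 2007: 4 months at 0.45% → €5,077,000 × 0.45% × 4/12 = €7,615.5000
Total = €30,038.9167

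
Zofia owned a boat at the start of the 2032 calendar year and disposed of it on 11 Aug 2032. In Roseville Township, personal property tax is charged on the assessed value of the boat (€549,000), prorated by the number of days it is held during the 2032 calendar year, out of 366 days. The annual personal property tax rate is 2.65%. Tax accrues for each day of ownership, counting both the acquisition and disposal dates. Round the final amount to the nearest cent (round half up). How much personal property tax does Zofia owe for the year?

Days held (1 Jan – 11 Aug 2032): 224 out of 366
Tax = €549,000 × 2.65% × 224/366 = €8,904.0000

€8,904.00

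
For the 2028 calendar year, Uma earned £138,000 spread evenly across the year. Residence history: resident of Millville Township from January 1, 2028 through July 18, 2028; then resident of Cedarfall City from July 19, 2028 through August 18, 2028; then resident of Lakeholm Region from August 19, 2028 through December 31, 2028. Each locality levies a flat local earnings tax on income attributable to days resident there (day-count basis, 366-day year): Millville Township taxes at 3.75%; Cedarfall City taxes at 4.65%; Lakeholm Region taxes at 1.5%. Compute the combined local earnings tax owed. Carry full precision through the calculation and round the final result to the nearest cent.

Millville Township, January 1 – July 18, 2028: 200 days → £138,000 × 3.75% × 200/366 = £2,827.8689
Cedarfall City, July 19 – August 18, 2028: 31 days → £138,000 × 4.65% × 31/366 = £543.5164
Lakeholm Region, August 19 – December 31, 2028: 135 days → £138,000 × 1.5% × 135/366 = £763.5246
Total = £4,134.9098

£4,134.91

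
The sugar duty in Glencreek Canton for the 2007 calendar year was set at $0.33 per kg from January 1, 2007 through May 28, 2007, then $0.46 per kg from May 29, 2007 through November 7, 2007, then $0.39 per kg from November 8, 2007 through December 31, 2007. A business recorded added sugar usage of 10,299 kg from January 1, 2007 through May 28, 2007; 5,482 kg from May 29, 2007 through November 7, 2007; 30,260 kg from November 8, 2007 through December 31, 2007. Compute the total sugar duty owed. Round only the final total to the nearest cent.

$17721.79

January 1 – May 28, 2007: 10,299 kg at $0.33/kg → $3398.67
May 29 – November 7, 2007: 5,482 kg at $0.46/kg → $2521.72
November 8 – December 31, 2007: 30,260 kg at $0.39/kg → $11801.40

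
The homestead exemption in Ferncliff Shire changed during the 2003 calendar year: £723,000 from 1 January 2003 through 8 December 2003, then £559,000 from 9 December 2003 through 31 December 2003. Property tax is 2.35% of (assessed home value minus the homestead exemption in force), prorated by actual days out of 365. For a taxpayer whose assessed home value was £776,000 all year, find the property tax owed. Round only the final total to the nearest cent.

£1,488.35

1 January – 8 December 2003: 342 days, exemption £723,000 → (£776,000 − £723,000) × 2.35% × 342/365 = £1,167.0164
9 December – 31 December 2003: 23 days, exemption £559,000 → (£776,000 − £559,000) × 2.35% × 23/365 = £321.3384
Total = £1,488.3548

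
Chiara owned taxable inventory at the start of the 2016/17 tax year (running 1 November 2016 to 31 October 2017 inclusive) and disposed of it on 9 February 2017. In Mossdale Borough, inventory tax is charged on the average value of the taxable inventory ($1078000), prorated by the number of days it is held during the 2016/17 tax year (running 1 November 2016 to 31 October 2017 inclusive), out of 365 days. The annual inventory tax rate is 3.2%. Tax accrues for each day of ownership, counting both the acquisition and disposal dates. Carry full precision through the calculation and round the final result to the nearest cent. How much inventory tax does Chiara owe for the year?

$9545.47

Days held (1 November 2016 – 9 February 2017): 101 out of 365
Tax = $1078000 × 3.2% × 101/365 = $9545.4685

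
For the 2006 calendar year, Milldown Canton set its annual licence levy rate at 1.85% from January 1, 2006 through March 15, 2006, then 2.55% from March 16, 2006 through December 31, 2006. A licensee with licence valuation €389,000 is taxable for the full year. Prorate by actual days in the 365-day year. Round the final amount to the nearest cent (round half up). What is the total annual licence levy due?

€9,367.44

January 1 – March 15, 2006: 74 days at 1.85% → €389,000 × 1.85% × 74/365 = €1,459.0164
March 16 – December 31, 2006: 291 days at 2.55% → €389,000 × 2.55% × 291/365 = €7,908.4233
Total = €9,367.4397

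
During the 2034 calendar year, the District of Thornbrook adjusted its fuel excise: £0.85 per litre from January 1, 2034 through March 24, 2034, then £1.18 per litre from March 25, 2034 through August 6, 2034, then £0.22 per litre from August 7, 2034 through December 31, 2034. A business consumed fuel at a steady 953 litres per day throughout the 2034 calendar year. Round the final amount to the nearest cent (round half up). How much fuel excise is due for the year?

January 1 – March 24, 2034: 83 days × 953 litres/day = 79,099 litres at £0.85/litre → £67,234.15
March 25 – August 6, 2034: 135 days × 953 litres/day = 128,655 litres at £1.18/litre → £151,812.90
August 7 – December 31, 2034: 147 days × 953 litres/day = 140,091 litres at £0.22/litre → £30,820.02

£249,867.07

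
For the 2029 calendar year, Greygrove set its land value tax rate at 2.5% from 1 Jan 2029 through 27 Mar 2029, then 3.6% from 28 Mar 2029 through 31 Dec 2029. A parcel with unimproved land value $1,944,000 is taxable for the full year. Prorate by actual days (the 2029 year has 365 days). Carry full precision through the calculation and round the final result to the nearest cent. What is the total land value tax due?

$64,945.58

1 Jan – 27 Mar 2029: 86 days at 2.5% → $1,944,000 × 2.5% × 86/365 = $11,450.9589
28 Mar – 31 Dec 2029: 279 days at 3.6% → $1,944,000 × 3.6% × 279/365 = $53,494.6192
Total = $64,945.5781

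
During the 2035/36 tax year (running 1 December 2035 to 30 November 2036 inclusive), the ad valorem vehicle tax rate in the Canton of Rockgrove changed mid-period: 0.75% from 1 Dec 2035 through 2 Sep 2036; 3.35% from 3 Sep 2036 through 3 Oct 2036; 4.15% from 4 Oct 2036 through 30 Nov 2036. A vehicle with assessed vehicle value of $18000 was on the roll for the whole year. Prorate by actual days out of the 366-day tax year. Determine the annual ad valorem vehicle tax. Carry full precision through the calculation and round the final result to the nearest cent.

1 Dec 2035 – 2 Sep 2036: 277 days at 0.75% → $18000 × 0.75% × 277/366 = $102.1721
3 Sep – 3 Oct 2036: 31 days at 3.35% → $18000 × 3.35% × 31/366 = $51.0738
4 Oct – 30 Nov 2036: 58 days at 4.15% → $18000 × 4.15% × 58/366 = $118.3770
Total = $271.6230

$271.62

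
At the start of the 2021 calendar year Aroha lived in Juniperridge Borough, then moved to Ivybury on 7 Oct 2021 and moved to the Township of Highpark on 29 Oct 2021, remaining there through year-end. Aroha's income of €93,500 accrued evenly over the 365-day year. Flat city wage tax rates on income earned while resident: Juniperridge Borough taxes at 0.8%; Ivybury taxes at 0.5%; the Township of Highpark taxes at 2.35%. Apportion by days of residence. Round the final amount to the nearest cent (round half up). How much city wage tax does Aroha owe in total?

€985.21

Juniperridge Borough, 1 Jan – 6 Oct 2021: 279 days → €93,500 × 0.8% × 279/365 = €571.7589
Ivybury, 7 Oct – 28 Oct 2021: 22 days → €93,500 × 0.5% × 22/365 = €28.1781
The Township of Highpark, 29 Oct – 31 Dec 2021: 64 days → €93,500 × 2.35% × 64/365 = €385.2712
Total = €985.2082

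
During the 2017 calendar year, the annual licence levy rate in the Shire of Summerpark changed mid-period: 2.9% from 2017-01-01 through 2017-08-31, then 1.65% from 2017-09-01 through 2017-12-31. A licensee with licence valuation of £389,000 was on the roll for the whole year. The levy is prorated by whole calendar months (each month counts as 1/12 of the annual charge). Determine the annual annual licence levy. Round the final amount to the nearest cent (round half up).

2017-01-01 to 2017-08-31: 8 months at 2.9% → £389,000 × 2.9% × 8/12 = £7,520.6667
2017-09-01 to 2017-12-31: 4 months at 1.65% → £389,000 × 1.65% × 4/12 = £2,139.5000
Total = £9,660.1667

£9,660.17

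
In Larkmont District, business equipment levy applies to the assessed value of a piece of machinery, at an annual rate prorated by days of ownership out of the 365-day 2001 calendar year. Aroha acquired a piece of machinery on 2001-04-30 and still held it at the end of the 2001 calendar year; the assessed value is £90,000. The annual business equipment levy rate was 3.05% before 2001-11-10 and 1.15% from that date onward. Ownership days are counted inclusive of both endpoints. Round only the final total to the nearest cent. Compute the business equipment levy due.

£1,606.44

2001-04-30 to 2001-11-09: 194 days at 3.05% → £90,000 × 3.05% × 194/365 = £1,458.9863
2001-11-10 to 2001-12-31: 52 days at 1.15% → £90,000 × 1.15% × 52/365 = £147.4521
Total = £1,606.4384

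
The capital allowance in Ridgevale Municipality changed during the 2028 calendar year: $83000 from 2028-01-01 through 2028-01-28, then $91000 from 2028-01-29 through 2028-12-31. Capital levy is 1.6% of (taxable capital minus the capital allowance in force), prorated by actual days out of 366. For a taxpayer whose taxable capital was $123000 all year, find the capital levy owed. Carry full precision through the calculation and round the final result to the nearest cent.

$521.79

2028-01-01 to 2028-01-28: 28 days, exemption $83000 → ($123000 − $83000) × 1.6% × 28/366 = $48.9617
2028-01-29 to 2028-12-31: 338 days, exemption $91000 → ($123000 − $91000) × 1.6% × 338/366 = $472.8306
Total = $521.7923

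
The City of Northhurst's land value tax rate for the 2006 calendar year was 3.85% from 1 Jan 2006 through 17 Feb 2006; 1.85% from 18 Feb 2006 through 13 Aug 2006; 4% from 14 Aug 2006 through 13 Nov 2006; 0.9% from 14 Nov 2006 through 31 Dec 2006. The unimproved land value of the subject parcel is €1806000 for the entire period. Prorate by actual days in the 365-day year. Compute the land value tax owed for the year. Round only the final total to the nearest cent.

1 Jan – 17 Feb 2006: 48 days at 3.85% → €1806000 × 3.85% × 48/365 = €9143.8027
18 Feb – 13 Aug 2006: 177 days at 1.85% → €1806000 × 1.85% × 177/365 = €16202.0466
14 Aug – 13 Nov 2006: 92 days at 4% → €1806000 × 4% × 92/365 = €18208.4384
14 Nov – 31 Dec 2006: 48 days at 0.9% → €1806000 × 0.9% × 48/365 = €2137.5123
Total = €45691.8000

€45691.80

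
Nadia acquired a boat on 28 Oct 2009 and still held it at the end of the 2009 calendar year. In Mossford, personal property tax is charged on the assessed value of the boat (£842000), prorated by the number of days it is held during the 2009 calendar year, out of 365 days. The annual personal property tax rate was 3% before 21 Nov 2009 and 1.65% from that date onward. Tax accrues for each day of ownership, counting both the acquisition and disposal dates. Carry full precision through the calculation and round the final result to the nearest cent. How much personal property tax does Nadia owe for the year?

28 Oct – 20 Nov 2009: 24 days at 3% → £842000 × 3% × 24/365 = £1660.9315
21 Nov – 31 Dec 2009: 41 days at 1.65% → £842000 × 1.65% × 41/365 = £1560.5836
Total = £3221.5151

£3221.52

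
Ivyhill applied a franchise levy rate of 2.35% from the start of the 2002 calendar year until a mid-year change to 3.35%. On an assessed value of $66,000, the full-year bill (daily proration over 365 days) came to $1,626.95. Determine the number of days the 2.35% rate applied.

323 days

Let d = days at the first rate; then 365 − d days at the second rate.
$66,000 × [2.35%·d + 3.35%·(365−d)] / 365 = $1,626.95
Solving gives d = 323, so the new rate took effect on 20 Nov 2002.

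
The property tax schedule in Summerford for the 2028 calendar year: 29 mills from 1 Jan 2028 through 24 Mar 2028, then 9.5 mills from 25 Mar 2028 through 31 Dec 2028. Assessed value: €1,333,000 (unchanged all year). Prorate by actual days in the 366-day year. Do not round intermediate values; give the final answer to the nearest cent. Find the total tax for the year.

1 Jan – 24 Mar 2028: 84 days at 29 mills → €1,333,000 × 2.9% × 84/366 = €8,872.0984
25 Mar – 31 Dec 2028: 282 days at 9.5 mills → €1,333,000 × 0.95% × 282/366 = €9,757.1230
Total = €18,629.2213

€18,629.22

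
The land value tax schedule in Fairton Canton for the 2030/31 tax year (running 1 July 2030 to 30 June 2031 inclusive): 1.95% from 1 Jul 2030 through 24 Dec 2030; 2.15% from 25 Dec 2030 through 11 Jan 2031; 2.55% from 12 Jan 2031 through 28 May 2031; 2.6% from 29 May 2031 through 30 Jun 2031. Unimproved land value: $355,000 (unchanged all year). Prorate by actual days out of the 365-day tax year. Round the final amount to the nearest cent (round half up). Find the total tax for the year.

$7,965.62

1 Jul – 24 Dec 2030: 177 days at 1.95% → $355,000 × 1.95% × 177/365 = $3,356.9384
25 Dec 2030 – 11 Jan 2031: 18 days at 2.15% → $355,000 × 2.15% × 18/365 = $376.3973
12 Jan – 28 May 2031: 137 days at 2.55% → $355,000 × 2.55% × 137/365 = $3,397.7877
29 May – 30 Jun 2031: 33 days at 2.6% → $355,000 × 2.6% × 33/365 = $834.4932
Total = $7,965.6164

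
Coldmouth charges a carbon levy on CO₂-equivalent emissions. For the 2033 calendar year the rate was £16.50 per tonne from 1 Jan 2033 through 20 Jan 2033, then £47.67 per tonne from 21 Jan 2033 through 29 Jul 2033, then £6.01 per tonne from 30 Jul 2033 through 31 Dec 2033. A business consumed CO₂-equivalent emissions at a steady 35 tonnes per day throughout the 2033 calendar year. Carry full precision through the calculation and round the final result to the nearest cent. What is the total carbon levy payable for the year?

1 Jan – 20 Jan 2033: 20 days × 35 tonnes/day = 700 tonnes at £16.50/tonne → £11,550.00
21 Jan – 29 Jul 2033: 190 days × 35 tonnes/day = 6,650 tonnes at £47.67/tonne → £317,005.50
30 Jul – 31 Dec 2033: 155 days × 35 tonnes/day = 5,425 tonnes at £6.01/tonne → £32,604.25

£361,159.75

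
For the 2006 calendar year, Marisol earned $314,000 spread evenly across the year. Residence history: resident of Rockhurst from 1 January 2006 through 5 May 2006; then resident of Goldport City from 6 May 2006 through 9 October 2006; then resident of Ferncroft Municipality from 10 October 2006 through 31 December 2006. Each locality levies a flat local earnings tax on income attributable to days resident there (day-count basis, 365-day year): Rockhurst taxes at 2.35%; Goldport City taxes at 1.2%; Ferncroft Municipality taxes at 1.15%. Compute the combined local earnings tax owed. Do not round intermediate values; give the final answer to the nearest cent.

Rockhurst, 1 January – 5 May 2006: 125 days → $314,000 × 2.35% × 125/365 = $2,527.0548
Goldport City, 6 May – 9 October 2006: 157 days → $314,000 × 1.2% × 157/365 = $1,620.7562
Ferncroft Municipality, 10 October – 31 December 2006: 83 days → $314,000 × 1.15% × 83/365 = $821.1315
Total = $4,968.9425

$4,968.94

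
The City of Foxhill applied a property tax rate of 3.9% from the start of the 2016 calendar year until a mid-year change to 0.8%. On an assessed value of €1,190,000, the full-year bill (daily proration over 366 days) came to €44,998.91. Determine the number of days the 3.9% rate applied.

352 days

Let d = days at the first rate; then 366 − d days at the second rate.
€1,190,000 × [3.9%·d + 0.8%·(366−d)] / 366 = €44,998.91
Solving gives d = 352, so the new rate took effect on 18 December 2016.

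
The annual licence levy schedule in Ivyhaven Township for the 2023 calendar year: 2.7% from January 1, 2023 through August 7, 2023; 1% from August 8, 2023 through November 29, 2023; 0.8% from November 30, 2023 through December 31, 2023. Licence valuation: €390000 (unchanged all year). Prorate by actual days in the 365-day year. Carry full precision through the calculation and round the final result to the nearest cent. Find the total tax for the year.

€7809.62

January 1 – August 7, 2023: 219 days at 2.7% → €390000 × 2.7% × 219/365 = €6318.0000
August 8 – November 29, 2023: 114 days at 1% → €390000 × 1% × 114/365 = €1218.0822
November 30 – December 31, 2023: 32 days at 0.8% → €390000 × 0.8% × 32/365 = €273.5342
Total = €7809.6164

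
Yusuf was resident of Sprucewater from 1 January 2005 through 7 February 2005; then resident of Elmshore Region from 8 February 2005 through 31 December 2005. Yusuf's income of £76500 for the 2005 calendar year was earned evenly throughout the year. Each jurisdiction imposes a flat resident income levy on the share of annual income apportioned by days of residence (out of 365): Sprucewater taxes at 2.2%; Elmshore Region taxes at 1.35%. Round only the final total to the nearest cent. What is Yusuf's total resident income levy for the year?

Sprucewater, 1 January – 7 February 2005: 38 days → £76500 × 2.2% × 38/365 = £175.2164
Elmshore Region, 8 February – 31 December 2005: 327 days → £76500 × 1.35% × 327/365 = £925.2308
Total = £1100.4473

£1100.45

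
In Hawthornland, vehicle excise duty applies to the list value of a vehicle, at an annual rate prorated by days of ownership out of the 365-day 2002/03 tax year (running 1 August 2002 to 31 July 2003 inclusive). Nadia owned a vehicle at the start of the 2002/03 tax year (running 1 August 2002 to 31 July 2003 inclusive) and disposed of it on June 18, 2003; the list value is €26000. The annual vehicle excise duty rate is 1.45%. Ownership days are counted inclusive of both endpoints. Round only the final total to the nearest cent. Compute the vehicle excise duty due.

€332.59

Days held (August 1, 2002 – June 18, 2003): 322 out of 365
Tax = €26000 × 1.45% × 322/365 = €332.5863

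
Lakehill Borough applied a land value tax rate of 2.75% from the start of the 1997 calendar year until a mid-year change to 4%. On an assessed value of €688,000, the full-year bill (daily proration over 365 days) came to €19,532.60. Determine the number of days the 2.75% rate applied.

339 days

Let d = days at the first rate; then 365 − d days at the second rate.
€688,000 × [2.75%·d + 4%·(365−d)] / 365 = €19,532.60
Solving gives d = 339, so the new rate took effect on December 6, 1997.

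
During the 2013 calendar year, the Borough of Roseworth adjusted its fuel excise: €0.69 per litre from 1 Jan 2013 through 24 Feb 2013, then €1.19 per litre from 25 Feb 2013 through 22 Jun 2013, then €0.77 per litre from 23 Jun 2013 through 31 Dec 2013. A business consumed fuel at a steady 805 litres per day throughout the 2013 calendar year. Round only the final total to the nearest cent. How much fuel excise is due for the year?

1 Jan – 24 Feb 2013: 55 days × 805 litres/day = 44,275 litres at €0.69/litre → €30,549.75
25 Feb – 22 Jun 2013: 118 days × 805 litres/day = 94,990 litres at €1.19/litre → €113,038.10
23 Jun – 31 Dec 2013: 192 days × 805 litres/day = 154,560 litres at €0.77/litre → €119,011.20

€262,599.05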